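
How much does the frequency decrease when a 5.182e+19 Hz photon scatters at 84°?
1.415e+19 Hz (decrease)

Convert frequency to wavelength (c = 299792458 m/s):
λ₀ = c/f₀ = 299792458/5.182e+19 = 5.7852655e-12 m = 5.7853 pm

Calculate Compton shift:
Δλ = λ_C(1 - cos(84°)) = 2.1727 pm

Final wavelength:
λ' = λ₀ + Δλ = 5.7853 + 2.1727 = 7.9580 pm

Final frequency:
f' = c/λ' = 299792458/7.9579573e-12 = 3.7672037e+19 Hz

Frequency shift (decrease):
Δf = f₀ - f' = 5.182e+19 - 3.7672037e+19 = 1.415e+19 Hz

(Intermediate values are shown rounded; full precision is carried through to the final answer.)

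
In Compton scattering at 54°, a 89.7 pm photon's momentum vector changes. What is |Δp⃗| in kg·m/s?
6.6706e-24 kg·m/s

Photon momentum magnitude is p = h/λ.

Initial momentum:
p₀ = h/λ = 6.6261e-34/8.9700e-11 = 7.3869e-24 kg·m/s

After scattering:
λ' = λ + Δλ = 89.7 + 1.0002 = 90.7002 pm
p' = h/λ' = 6.6261e-34/9.0700e-11 = 7.3055e-24 kg·m/s

Momentum is a vector; the scattered photon's direction makes angle θ = 54° with the incident direction. The magnitude of the vector change Δp⃗ = p⃗₀ − p⃗' is found from the law of cosines:
|Δp⃗|² = p₀² + p'² − 2p₀p'cos θ
|Δp⃗|² = (7.3869e-24)² + (7.3055e-24)² − 2·7.3869e-24·7.3055e-24·cos(54°)
|Δp⃗| = 6.6706e-24 kg·m/s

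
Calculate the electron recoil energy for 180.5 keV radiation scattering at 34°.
10.2794 keV

By energy conservation: K_e = E_initial - E_final

First find the scattered photon energy:
Initial wavelength: λ = hc/E = 6.8689 pm
Compton shift: Δλ = λ_C(1 - cos(34°)) = 0.4148 pm
Final wavelength: λ' = 6.8689 + 0.4148 = 7.2837 pm
Final photon energy: E' = hc/λ' = 170.2206 keV

Electron kinetic energy:
K_e = E - E' = 180.5000 - 170.2206 = 10.2794 keV

(Intermediate values are shown rounded; full precision is carried through to the final answer.)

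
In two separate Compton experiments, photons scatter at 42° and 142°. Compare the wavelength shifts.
142° produces the larger shift by a factor of 6.961

Calculate both shifts using Δλ = λ_C(1 - cos θ):

For θ₁ = 42°:
Δλ₁ = 2.4263 × (1 - cos(42°))
Δλ₁ = 2.4263 × 0.2569
Δλ₁ = 0.6232 pm

For θ₂ = 142°:
Δλ₂ = 2.4263 × (1 - cos(142°))
Δλ₂ = 2.4263 × 1.7880
Δλ₂ = 4.3383 pm

The 142° angle produces the larger shift.
Ratio: 4.3383/0.6232 = 6.961

(Intermediate values are shown rounded; full precision is carried through to the final answer.)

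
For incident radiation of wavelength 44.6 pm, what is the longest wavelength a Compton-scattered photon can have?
49.4526 pm (at θ = 180°)

The Compton shift is Δλ = λ_C(1 − cos θ).

Since cos θ ranges from −1 to 1, the factor (1 − cos θ) ranges from 0 to 2; the maximum shift occurs at θ = 180° (backscattering):
Δλ_max = 2λ_C = 2 × 2.4263 pm = 4.8526 pm

Maximum scattered wavelength:
λ'_max = λ₀ + Δλ_max = 44.6 + 4.8526 = 49.4526 pm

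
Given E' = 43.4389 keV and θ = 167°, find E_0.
52.2000 keV

Convert final energy to wavelength (hc ≈ 1239.842 keV·pm):
λ' = hc/E' = 1239.842 / 43.4389 = 28.5422 pm

Calculate the Compton shift:
Δλ = λ_C(1 - cos(167°))
Δλ = 2.4263 × (1 - cos(167°))
Δλ = 4.7904 pm

Initial wavelength:
λ = λ' - Δλ = 28.5422 - 4.7904 = 23.7518 pm

Initial energy:
E = hc/λ = 1239.842 / 23.7518 = 52.2000 keV

(Intermediate values are shown rounded; full precision is carried through to the final answer.)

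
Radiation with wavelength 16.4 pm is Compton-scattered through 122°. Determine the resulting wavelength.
20.1121 pm

Using the Compton scattering formula:
λ' = λ + Δλ = λ + λ_C(1 - cos θ)

Given:
- Initial wavelength λ = 16.4 pm
- Scattering angle θ = 122°
- Compton wavelength λ_C ≈ 2.4263 pm

Calculate the shift:
Δλ = 2.4263 × (1 - cos(122°))
Δλ = 2.4263 × 1.5299
Δλ = 3.7121 pm

Final wavelength:
λ' = 16.4 + 3.7121 = 20.1121 pm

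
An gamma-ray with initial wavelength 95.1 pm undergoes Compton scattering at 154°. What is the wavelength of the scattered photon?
99.7071 pm

Using the Compton scattering formula:
λ' = λ + Δλ = λ + λ_C(1 - cos θ)

Given:
- Initial wavelength λ = 95.1 pm
- Scattering angle θ = 154°
- Compton wavelength λ_C ≈ 2.4263 pm

Calculate the shift:
Δλ = 2.4263 × (1 - cos(154°))
Δλ = 2.4263 × 1.8988
Δλ = 4.6071 pm

Final wavelength:
λ' = 95.1 + 4.6071 = 99.7071 pm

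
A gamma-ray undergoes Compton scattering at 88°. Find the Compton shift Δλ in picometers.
2.3416 pm

Using the Compton scattering formula:
Δλ = λ_C(1 - cos θ)

where λ_C = h/(m_e·c) ≈ 2.4263 pm is the Compton wavelength of an electron.

For θ = 88°:
cos(88°) = 0.0349
1 - cos(88°) = 0.9651

Δλ = 2.4263 × 0.9651
Δλ = 2.3416 pm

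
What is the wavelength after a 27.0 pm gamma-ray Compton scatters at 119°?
30.6026 pm

Using the Compton scattering formula:
λ' = λ + Δλ = λ + λ_C(1 - cos θ)

Given:
- Initial wavelength λ = 27.0 pm
- Scattering angle θ = 119°
- Compton wavelength λ_C ≈ 2.4263 pm

Calculate the shift:
Δλ = 2.4263 × (1 - cos(119°))
Δλ = 2.4263 × 1.4848
Δλ = 3.6026 pm

Final wavelength:
λ' = 27.0 + 3.6026 = 30.6026 pm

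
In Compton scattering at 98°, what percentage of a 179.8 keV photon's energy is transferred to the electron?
0.2861 (or 28.61%)

Calculate initial and final photon energies:

Initial: E₀ = 179.8 keV → λ₀ = 6.8957 pm
Compton shift: Δλ = 2.7640 pm
Final wavelength: λ' = 9.6597 pm
Final energy: E' = 128.3525 keV

Fractional energy loss:
(E₀ - E')/E₀ = (179.8000 - 128.3525)/179.8000
= 51.4475/179.8000
= 0.2861
= 28.61%

(Intermediate values are shown rounded; full precision is carried through to the final answer.)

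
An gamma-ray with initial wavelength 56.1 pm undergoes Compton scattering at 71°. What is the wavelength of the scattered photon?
57.7364 pm

Using the Compton scattering formula:
λ' = λ + Δλ = λ + λ_C(1 - cos θ)

Given:
- Initial wavelength λ = 56.1 pm
- Scattering angle θ = 71°
- Compton wavelength λ_C ≈ 2.4263 pm

Calculate the shift:
Δλ = 2.4263 × (1 - cos(71°))
Δλ = 2.4263 × 0.6744
Δλ = 1.6364 pm

Final wavelength:
λ' = 56.1 + 1.6364 = 57.7364 pm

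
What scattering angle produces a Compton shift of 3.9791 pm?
129.79°

From the Compton formula Δλ = λ_C(1 - cos θ), we can solve for θ:

cos θ = 1 - Δλ/λ_C

Given:
- Δλ = 3.9791 pm
- λ_C = h/(m_e·c) ≈ 2.42631024 pm

cos θ = 1 - 3.9791/2.42631024
cos θ = 1 - 1.639980
cos θ = -0.639980

θ = arccos(-0.639980)
θ = 129.79°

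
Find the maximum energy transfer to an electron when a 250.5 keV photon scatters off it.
124.0125 keV

Maximum energy transfer occurs at θ = 180° (backscattering).

Initial photon: E₀ = 250.5 keV → λ₀ = 4.9495 pm

Maximum Compton shift (at 180°):
Δλ_max = 2λ_C = 2 × 2.4263 = 4.8526 pm

Final wavelength:
λ' = 4.9495 + 4.8526 = 9.8021 pm

Minimum photon energy (maximum energy to electron):
E'_min = hc/λ' = 126.4875 keV

Maximum electron kinetic energy:
K_max = E₀ - E'_min = 250.5000 - 126.4875 = 124.0125 keV

(Intermediate values are shown rounded; full precision is carried through to the final answer.)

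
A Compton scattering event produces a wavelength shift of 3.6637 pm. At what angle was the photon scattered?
120.66°

From the Compton formula Δλ = λ_C(1 - cos θ), we can solve for θ:

cos θ = 1 - Δλ/λ_C

Given:
- Δλ = 3.6637 pm
- λ_C = h/(m_e·c) ≈ 2.42631024 pm

cos θ = 1 - 3.6637/2.42631024
cos θ = 1 - 1.509988
cos θ = -0.509988

θ = arccos(-0.509988)
θ = 120.66°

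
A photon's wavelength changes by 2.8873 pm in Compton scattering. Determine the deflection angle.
100.95°

From the Compton formula Δλ = λ_C(1 - cos θ), we can solve for θ:

cos θ = 1 - Δλ/λ_C

Given:
- Δλ = 2.8873 pm
- λ_C = h/(m_e·c) ≈ 2.42631024 pm

cos θ = 1 - 2.8873/2.42631024
cos θ = 1 - 1.189996
cos θ = -0.189996

θ = arccos(-0.189996)
θ = 100.95°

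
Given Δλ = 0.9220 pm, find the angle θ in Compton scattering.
51.68°

From the Compton formula Δλ = λ_C(1 - cos θ), we can solve for θ:

cos θ = 1 - Δλ/λ_C

Given:
- Δλ = 0.9220 pm
- λ_C = h/(m_e·c) ≈ 2.42631024 pm

cos θ = 1 - 0.9220/2.42631024
cos θ = 1 - 0.380001
cos θ = 0.619999

θ = arccos(0.619999)
θ = 51.68°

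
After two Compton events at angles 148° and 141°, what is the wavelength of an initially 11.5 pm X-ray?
20.2958 pm

Apply Compton shift twice:

First scattering at θ₁ = 148°:
Δλ₁ = λ_C(1 - cos(148°))
Δλ₁ = 2.4263 × 1.8480
Δλ₁ = 4.4839 pm

After first scattering:
λ₁ = 11.5 + 4.4839 = 15.9839 pm

Second scattering at θ₂ = 141°:
Δλ₂ = λ_C(1 - cos(141°))
Δλ₂ = 2.4263 × 1.7771
Δλ₂ = 4.3119 pm

Final wavelength:
λ₂ = 15.9839 + 4.3119 = 20.2958 pm

Total shift: Δλ_total = 4.4839 + 4.3119 = 8.7958 pm

(Intermediate values are shown rounded; full precision is carried through to the final answer.)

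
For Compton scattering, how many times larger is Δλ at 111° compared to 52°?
111° produces the larger shift by a factor of 3.534

Calculate both shifts using Δλ = λ_C(1 - cos θ):

For θ₁ = 52°:
Δλ₁ = 2.4263 × (1 - cos(52°))
Δλ₁ = 2.4263 × 0.3843
Δλ₁ = 0.9325 pm

For θ₂ = 111°:
Δλ₂ = 2.4263 × (1 - cos(111°))
Δλ₂ = 2.4263 × 1.3584
Δλ₂ = 3.2958 pm

The 111° angle produces the larger shift.
Ratio: 3.2958/0.9325 = 3.534

(Intermediate values are shown rounded; full precision is carried through to the final answer.)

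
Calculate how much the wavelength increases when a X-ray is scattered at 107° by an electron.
3.1357 pm

Using the Compton scattering formula:
Δλ = λ_C(1 - cos θ)

where λ_C = h/(m_e·c) ≈ 2.4263 pm is the Compton wavelength of an electron.

For θ = 107°:
cos(107°) = -0.2924
1 - cos(107°) = 1.2924

Δλ = 2.4263 × 1.2924
Δλ = 3.1357 pm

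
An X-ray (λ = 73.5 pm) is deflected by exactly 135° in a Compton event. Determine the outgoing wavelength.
77.6420 pm

Using the Compton formula: λ' = λ + λ_C(1 − cos θ)

For θ = 135°, cos θ = -√2/2 (exact) ≈ -0.7071, so:
1 − cos 135° = 1 − (-√2/2) ≈ 1.7071

Δλ = λ_C × 1.7071 = 2.4263 × 1.7071 = 4.1420 pm

λ' = 73.5 + 4.1420 = 77.6420 pm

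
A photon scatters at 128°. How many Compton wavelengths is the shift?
1.6157 λ_C

The Compton shift formula is:
Δλ = λ_C(1 - cos θ)

Dividing both sides by λ_C:
Δλ/λ_C = 1 - cos θ

For θ = 128°:
Δλ/λ_C = 1 - cos(128°)
Δλ/λ_C = 1 - -0.6157
Δλ/λ_C = 1.6157

This means the shift is 1.6157 × λ_C = 3.9201 pm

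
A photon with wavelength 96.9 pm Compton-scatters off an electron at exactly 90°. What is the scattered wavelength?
99.3263 pm

Using the Compton formula: λ' = λ + λ_C(1 − cos θ)

For θ = 90°, cos θ = 0 (exact) = 0.0000, so:
1 − cos 90° = 1 − (0) = 1.0000

Δλ = λ_C × 1.0000 = 2.4263 × 1.0000 = 2.4263 pm

λ' = 96.9 + 2.4263 = 99.3263 pm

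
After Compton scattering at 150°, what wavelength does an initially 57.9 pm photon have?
62.4276 pm

Using the Compton formula: λ' = λ + λ_C(1 − cos θ)

For θ = 150°, cos θ = -√3/2 (exact) ≈ -0.8660, so:
1 − cos 150° = 1 − (-√3/2) ≈ 1.8660

Δλ = λ_C × 1.8660 = 2.4263 × 1.8660 = 4.5276 pm

λ' = 57.9 + 4.5276 = 62.4276 pm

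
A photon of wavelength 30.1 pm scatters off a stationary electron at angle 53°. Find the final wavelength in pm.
31.0661 pm

Using the Compton scattering formula:
λ' = λ + Δλ = λ + λ_C(1 - cos θ)

Given:
- Initial wavelength λ = 30.1 pm
- Scattering angle θ = 53°
- Compton wavelength λ_C ≈ 2.4263 pm

Calculate the shift:
Δλ = 2.4263 × (1 - cos(53°))
Δλ = 2.4263 × 0.3982
Δλ = 0.9661 pm

Final wavelength:
λ' = 30.1 + 0.9661 = 31.0661 pm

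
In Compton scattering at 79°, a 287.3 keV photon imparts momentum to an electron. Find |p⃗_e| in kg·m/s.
1.6890e-22 kg·m/s

The electron is initially at rest, so by conservation of momentum:
p⃗_e = p⃗₀ − p⃗'  (incident photon momentum minus scattered photon momentum)

Photon momentum magnitudes (p = h/λ = E/c):
λ₀ = hc/E₀ = 4.3155 pm → p₀ = h/λ₀ = 1.5354e-22 kg·m/s
Δλ = λ_C(1 − cos 79°) = 1.9633 pm
λ' = 6.2788 pm → p' = h/λ' = 1.0553e-22 kg·m/s

The scattered photon makes angle θ = 79° with the incident direction, so by the law of cosines:
|p⃗_e|² = p₀² + p'² − 2p₀p'cos θ
|p⃗_e|² = (1.5354e-22)² + (1.0553e-22)² − 2·1.5354e-22·1.0553e-22·cos(79°)
|p⃗_e| = 1.6890e-22 kg·m/s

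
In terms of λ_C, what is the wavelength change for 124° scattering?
1.5592 λ_C

The Compton shift formula is:
Δλ = λ_C(1 - cos θ)

Dividing both sides by λ_C:
Δλ/λ_C = 1 - cos θ

For θ = 124°:
Δλ/λ_C = 1 - cos(124°)
Δλ/λ_C = 1 - -0.5592
Δλ/λ_C = 1.5592

This means the shift is 1.5592 × λ_C = 3.7831 pm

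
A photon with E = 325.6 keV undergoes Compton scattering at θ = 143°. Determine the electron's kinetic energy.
173.8801 keV

By energy conservation: K_e = E_initial - E_final

First find the scattered photon energy:
Initial wavelength: λ = hc/E = 3.8079 pm
Compton shift: Δλ = λ_C(1 - cos(143°)) = 4.3640 pm
Final wavelength: λ' = 3.8079 + 4.3640 = 8.1719 pm
Final photon energy: E' = hc/λ' = 151.7199 keV

Electron kinetic energy:
K_e = E - E' = 325.6000 - 151.7199 = 173.8801 keV

(Intermediate values are shown rounded; full precision is carried through to the final answer.)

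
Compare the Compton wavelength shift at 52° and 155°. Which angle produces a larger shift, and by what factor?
155° produces the larger shift by a factor of 4.960

Calculate both shifts using Δλ = λ_C(1 - cos θ):

For θ₁ = 52°:
Δλ₁ = 2.4263 × (1 - cos(52°))
Δλ₁ = 2.4263 × 0.3843
Δλ₁ = 0.9325 pm

For θ₂ = 155°:
Δλ₂ = 2.4263 × (1 - cos(155°))
Δλ₂ = 2.4263 × 1.9063
Δλ₂ = 4.6253 pm

The 155° angle produces the larger shift.
Ratio: 4.6253/0.9325 = 4.960

(Intermediate values are shown rounded; full precision is carried through to the final answer.)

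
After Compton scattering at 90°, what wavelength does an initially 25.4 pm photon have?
27.8263 pm

Using the Compton formula: λ' = λ + λ_C(1 − cos θ)

For θ = 90°, cos θ = 0 (exact) = 0.0000, so:
1 − cos 90° = 1 − (0) = 1.0000

Δλ = λ_C × 1.0000 = 2.4263 × 1.0000 = 2.4263 pm

λ' = 25.4 + 2.4263 = 27.8263 pm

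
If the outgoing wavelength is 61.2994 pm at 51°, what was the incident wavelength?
60.4000 pm

From λ' = λ + Δλ, we have λ = λ' - Δλ

First calculate the Compton shift:
Δλ = λ_C(1 - cos θ)
Δλ = 2.4263 × (1 - cos(51°))
Δλ = 2.4263 × 0.3707
Δλ = 0.8994 pm

Initial wavelength:
λ = λ' - Δλ
λ = 61.2994 - 0.8994
λ = 60.4000 pm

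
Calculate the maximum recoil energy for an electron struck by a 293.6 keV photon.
156.9861 keV

Maximum energy transfer occurs at θ = 180° (backscattering).

Initial photon: E₀ = 293.6 keV → λ₀ = 4.2229 pm

Maximum Compton shift (at 180°):
Δλ_max = 2λ_C = 2 × 2.4263 = 4.8526 pm

Final wavelength:
λ' = 4.2229 + 4.8526 = 9.0755 pm

Minimum photon energy (maximum energy to electron):
E'_min = hc/λ' = 136.6139 keV

Maximum electron kinetic energy:
K_max = E₀ - E'_min = 293.6000 - 136.6139 = 156.9861 keV

(Intermediate values are shown rounded; full precision is carried through to the final answer.)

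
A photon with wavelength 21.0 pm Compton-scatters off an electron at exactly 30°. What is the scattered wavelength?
21.3251 pm

Using the Compton formula: λ' = λ + λ_C(1 − cos θ)

For θ = 30°, cos θ = √3/2 (exact) ≈ 0.8660, so:
1 − cos 30° = 1 − (√3/2) ≈ 0.1340

Δλ = λ_C × 0.1340 = 2.4263 × 0.1340 = 0.3251 pm

λ' = 21.0 + 0.3251 = 21.3251 pm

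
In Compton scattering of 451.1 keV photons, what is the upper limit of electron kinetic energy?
287.9866 keV

Maximum energy transfer occurs at θ = 180° (backscattering).

Initial photon: E₀ = 451.1 keV → λ₀ = 2.7485 pm

Maximum Compton shift (at 180°):
Δλ_max = 2λ_C = 2 × 2.4263 = 4.8526 pm

Final wavelength:
λ' = 2.7485 + 4.8526 = 7.6011 pm

Minimum photon energy (maximum energy to electron):
E'_min = hc/λ' = 163.1134 keV

Maximum electron kinetic energy:
K_max = E₀ - E'_min = 451.1000 - 163.1134 = 287.9866 keV

(Intermediate values are shown rounded; full precision is carried through to the final answer.)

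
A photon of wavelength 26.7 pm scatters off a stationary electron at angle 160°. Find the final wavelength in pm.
31.4063 pm

Using the Compton scattering formula:
λ' = λ + Δλ = λ + λ_C(1 - cos θ)

Given:
- Initial wavelength λ = 26.7 pm
- Scattering angle θ = 160°
- Compton wavelength λ_C ≈ 2.4263 pm

Calculate the shift:
Δλ = 2.4263 × (1 - cos(160°))
Δλ = 2.4263 × 1.9397
Δλ = 4.7063 pm

Final wavelength:
λ' = 26.7 + 4.7063 = 31.4063 pm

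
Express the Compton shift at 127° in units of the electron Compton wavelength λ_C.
1.6018 λ_C

The Compton shift formula is:
Δλ = λ_C(1 - cos θ)

Dividing both sides by λ_C:
Δλ/λ_C = 1 - cos θ

For θ = 127°:
Δλ/λ_C = 1 - cos(127°)
Δλ/λ_C = 1 - -0.6018
Δλ/λ_C = 1.6018

This means the shift is 1.6018 × λ_C = 3.8865 pm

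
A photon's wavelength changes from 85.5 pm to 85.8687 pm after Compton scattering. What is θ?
32.00°

First find the wavelength shift:
Δλ = λ' - λ = 85.8687 - 85.5 = 0.3687 pm

Using Δλ = λ_C(1 - cos θ), with λ_C = h/(m_e·c) ≈ 2.42631024 pm:
cos θ = 1 - Δλ/λ_C
cos θ = 1 - 0.3687/2.42631024
cos θ = 0.848041

θ = arccos(0.848041)
θ = 32.00°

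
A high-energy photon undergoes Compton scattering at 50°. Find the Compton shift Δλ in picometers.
0.8667 pm

Using the Compton scattering formula:
Δλ = λ_C(1 - cos θ)

where λ_C = h/(m_e·c) ≈ 2.4263 pm is the Compton wavelength of an electron.

For θ = 50°:
cos(50°) = 0.6428
1 - cos(50°) = 0.3572

Δλ = 2.4263 × 0.3572
Δλ = 0.8667 pm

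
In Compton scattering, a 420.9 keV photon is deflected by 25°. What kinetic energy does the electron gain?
30.1548 keV

By energy conservation: K_e = E_initial - E_final

First find the scattered photon energy:
Initial wavelength: λ = hc/E = 2.9457 pm
Compton shift: Δλ = λ_C(1 - cos(25°)) = 0.2273 pm
Final wavelength: λ' = 2.9457 + 0.2273 = 3.1730 pm
Final photon energy: E' = hc/λ' = 390.7452 keV

Electron kinetic energy:
K_e = E - E' = 420.9000 - 390.7452 = 30.1548 keV

(Intermediate values are shown rounded; full precision is carried through to the final answer.)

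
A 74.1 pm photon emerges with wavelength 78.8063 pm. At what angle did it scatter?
160.00°

First find the wavelength shift:
Δλ = λ' - λ = 78.8063 - 74.1 = 4.7063 pm

Using Δλ = λ_C(1 - cos θ), with λ_C = h/(m_e·c) ≈ 2.42631024 pm:
cos θ = 1 - Δλ/λ_C
cos θ = 1 - 4.7063/2.42631024
cos θ = -0.939694

θ = arccos(-0.939694)
θ = 160.00°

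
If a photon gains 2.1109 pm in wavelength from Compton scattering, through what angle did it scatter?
82.53°

From the Compton formula Δλ = λ_C(1 - cos θ), we can solve for θ:

cos θ = 1 - Δλ/λ_C

Given:
- Δλ = 2.1109 pm
- λ_C = h/(m_e·c) ≈ 2.42631024 pm

cos θ = 1 - 2.1109/2.42631024
cos θ = 1 - 0.870004
cos θ = 0.129996

θ = arccos(0.129996)
θ = 82.53°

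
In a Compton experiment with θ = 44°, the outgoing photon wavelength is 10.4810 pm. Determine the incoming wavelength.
9.8000 pm

From λ' = λ + Δλ, we have λ = λ' - Δλ

First calculate the Compton shift:
Δλ = λ_C(1 - cos θ)
Δλ = 2.4263 × (1 - cos(44°))
Δλ = 2.4263 × 0.2807
Δλ = 0.6810 pm

Initial wavelength:
λ = λ' - Δλ
λ = 10.4810 - 0.6810
λ = 9.8000 pm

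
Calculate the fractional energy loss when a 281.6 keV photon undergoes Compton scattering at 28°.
0.0606 (or 6.06%)

Calculate initial and final photon energies:

Initial: E₀ = 281.6 keV → λ₀ = 4.4028 pm
Compton shift: Δλ = 0.2840 pm
Final wavelength: λ' = 4.6869 pm
Final energy: E' = 264.5361 keV

Fractional energy loss:
(E₀ - E')/E₀ = (281.6000 - 264.5361)/281.6000
= 17.0639/281.6000
= 0.0606
= 6.06%

(Intermediate values are shown rounded; full precision is carried through to the final answer.)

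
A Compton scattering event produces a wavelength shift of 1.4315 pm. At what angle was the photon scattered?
65.79°

From the Compton formula Δλ = λ_C(1 - cos θ), we can solve for θ:

cos θ = 1 - Δλ/λ_C

Given:
- Δλ = 1.4315 pm
- λ_C = h/(m_e·c) ≈ 2.42631024 pm

cos θ = 1 - 1.4315/2.42631024
cos θ = 1 - 0.589991
cos θ = 0.410009

θ = arccos(0.410009)
θ = 65.79°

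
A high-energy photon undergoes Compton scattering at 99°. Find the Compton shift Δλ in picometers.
2.8059 pm

Using the Compton scattering formula:
Δλ = λ_C(1 - cos θ)

where λ_C = h/(m_e·c) ≈ 2.4263 pm is the Compton wavelength of an electron.

For θ = 99°:
cos(99°) = -0.1564
1 - cos(99°) = 1.1564

Δλ = 2.4263 × 1.1564
Δλ = 2.8059 pm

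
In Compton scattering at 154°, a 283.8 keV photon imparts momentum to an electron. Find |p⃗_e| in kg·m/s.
2.2041e-22 kg·m/s

The electron is initially at rest, so by conservation of momentum:
p⃗_e = p⃗₀ − p⃗'  (incident photon momentum minus scattered photon momentum)

Photon momentum magnitudes (p = h/λ = E/c):
λ₀ = hc/E₀ = 4.3687 pm → p₀ = h/λ₀ = 1.5167e-22 kg·m/s
Δλ = λ_C(1 − cos 154°) = 4.6071 pm
λ' = 8.9758 pm → p' = h/λ' = 7.3822e-23 kg·m/s

The scattered photon makes angle θ = 154° with the incident direction, so by the law of cosines:
|p⃗_e|² = p₀² + p'² − 2p₀p'cos θ
|p⃗_e|² = (1.5167e-22)² + (7.3822e-23)² − 2·1.5167e-22·7.3822e-23·cos(154°)
|p⃗_e| = 2.2041e-22 kg·m/s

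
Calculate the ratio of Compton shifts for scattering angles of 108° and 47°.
108° produces the larger shift by a factor of 4.116

Calculate both shifts using Δλ = λ_C(1 - cos θ):

For θ₁ = 47°:
Δλ₁ = 2.4263 × (1 - cos(47°))
Δλ₁ = 2.4263 × 0.3180
Δλ₁ = 0.7716 pm

For θ₂ = 108°:
Δλ₂ = 2.4263 × (1 - cos(108°))
Δλ₂ = 2.4263 × 1.3090
Δλ₂ = 3.1761 pm

The 108° angle produces the larger shift.
Ratio: 3.1761/0.7716 = 4.116

(Intermediate values are shown rounded; full precision is carried through to the final answer.)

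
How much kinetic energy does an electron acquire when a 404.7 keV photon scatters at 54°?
99.6034 keV

By energy conservation: K_e = E_initial - E_final

First find the scattered photon energy:
Initial wavelength: λ = hc/E = 3.0636 pm
Compton shift: Δλ = λ_C(1 - cos(54°)) = 1.0002 pm
Final wavelength: λ' = 3.0636 + 1.0002 = 4.0638 pm
Final photon energy: E' = hc/λ' = 305.0966 keV

Electron kinetic energy:
K_e = E - E' = 404.7000 - 305.0966 = 99.6034 keV

(Intermediate values are shown rounded; full precision is carried through to the final answer.)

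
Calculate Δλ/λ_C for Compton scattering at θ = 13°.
0.0256 λ_C

The Compton shift formula is:
Δλ = λ_C(1 - cos θ)

Dividing both sides by λ_C:
Δλ/λ_C = 1 - cos θ

For θ = 13°:
Δλ/λ_C = 1 - cos(13°)
Δλ/λ_C = 1 - 0.9744
Δλ/λ_C = 0.0256

This means the shift is 0.0256 × λ_C = 0.0622 pm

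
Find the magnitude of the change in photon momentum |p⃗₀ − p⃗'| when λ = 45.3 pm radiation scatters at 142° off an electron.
2.6455e-23 kg·m/s

Photon momentum magnitude is p = h/λ.

Initial momentum:
p₀ = h/λ = 6.6261e-34/4.5300e-11 = 1.4627e-23 kg·m/s

After scattering:
λ' = λ + Δλ = 45.3 + 4.3383 = 49.6383 pm
p' = h/λ' = 6.6261e-34/4.9638e-11 = 1.3349e-23 kg·m/s

Momentum is a vector; the scattered photon's direction makes angle θ = 142° with the incident direction. The magnitude of the vector change Δp⃗ = p⃗₀ − p⃗' is found from the law of cosines:
|Δp⃗|² = p₀² + p'² − 2p₀p'cos θ
|Δp⃗|² = (1.4627e-23)² + (1.3349e-23)² − 2·1.4627e-23·1.3349e-23·cos(142°)
|Δp⃗| = 2.6455e-23 kg·m/s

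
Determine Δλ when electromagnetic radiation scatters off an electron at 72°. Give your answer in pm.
1.6765 pm

Using the Compton scattering formula:
Δλ = λ_C(1 - cos θ)

where λ_C = h/(m_e·c) ≈ 2.4263 pm is the Compton wavelength of an electron.

For θ = 72°:
cos(72°) = 0.3090
1 - cos(72°) = 0.6910

Δλ = 2.4263 × 0.6910
Δλ = 1.6765 pm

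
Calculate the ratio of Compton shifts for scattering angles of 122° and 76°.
122° produces the larger shift by a factor of 2.018

Calculate both shifts using Δλ = λ_C(1 - cos θ):

For θ₁ = 76°:
Δλ₁ = 2.4263 × (1 - cos(76°))
Δλ₁ = 2.4263 × 0.7581
Δλ₁ = 1.8393 pm

For θ₂ = 122°:
Δλ₂ = 2.4263 × (1 - cos(122°))
Δλ₂ = 2.4263 × 1.5299
Δλ₂ = 3.7121 pm

The 122° angle produces the larger shift.
Ratio: 3.7121/1.8393 = 2.018

(Intermediate values are shown rounded; full precision is carried through to the final answer.)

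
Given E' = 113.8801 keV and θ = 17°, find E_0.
114.9999 keV

Convert final energy to wavelength (hc ≈ 1239.842 keV·pm):
λ' = hc/E' = 1239.842 / 113.8801 = 10.8873 pm

Calculate the Compton shift:
Δλ = λ_C(1 - cos(17°))
Δλ = 2.4263 × (1 - cos(17°))
Δλ = 0.1060 pm

Initial wavelength:
λ = λ' - Δλ = 10.8873 - 0.1060 = 10.7812 pm

Initial energy:
E = hc/λ = 1239.842 / 10.7812 = 114.9999 keV

(Intermediate values are shown rounded; full precision is carried through to the final answer.)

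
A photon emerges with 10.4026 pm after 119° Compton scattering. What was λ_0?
6.8000 pm

From λ' = λ + Δλ, we have λ = λ' - Δλ

First calculate the Compton shift:
Δλ = λ_C(1 - cos θ)
Δλ = 2.4263 × (1 - cos(119°))
Δλ = 2.4263 × 1.4848
Δλ = 3.6026 pm

Initial wavelength:
λ = λ' - Δλ
λ = 10.4026 - 3.6026
λ = 6.8000 pm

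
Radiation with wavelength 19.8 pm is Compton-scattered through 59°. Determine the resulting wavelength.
20.9767 pm

Using the Compton scattering formula:
λ' = λ + Δλ = λ + λ_C(1 - cos θ)

Given:
- Initial wavelength λ = 19.8 pm
- Scattering angle θ = 59°
- Compton wavelength λ_C ≈ 2.4263 pm

Calculate the shift:
Δλ = 2.4263 × (1 - cos(59°))
Δλ = 2.4263 × 0.4850
Δλ = 1.1767 pm

Final wavelength:
λ' = 19.8 + 1.1767 = 20.9767 pm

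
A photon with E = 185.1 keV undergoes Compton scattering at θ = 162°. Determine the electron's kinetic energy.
76.6473 keV

By energy conservation: K_e = E_initial - E_final

First find the scattered photon energy:
Initial wavelength: λ = hc/E = 6.6982 pm
Compton shift: Δλ = λ_C(1 - cos(162°)) = 4.7339 pm
Final wavelength: λ' = 6.6982 + 4.7339 = 11.4321 pm
Final photon energy: E' = hc/λ' = 108.4527 keV

Electron kinetic energy:
K_e = E - E' = 185.1000 - 108.4527 = 76.6473 keV

(Intermediate values are shown rounded; full precision is carried through to the final answer.)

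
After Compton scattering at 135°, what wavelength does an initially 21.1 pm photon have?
25.2420 pm

Using the Compton formula: λ' = λ + λ_C(1 − cos θ)

For θ = 135°, cos θ = -√2/2 (exact) ≈ -0.7071, so:
1 − cos 135° = 1 − (-√2/2) ≈ 1.7071

Δλ = λ_C × 1.7071 = 2.4263 × 1.7071 = 4.1420 pm

λ' = 21.1 + 4.1420 = 25.2420 pm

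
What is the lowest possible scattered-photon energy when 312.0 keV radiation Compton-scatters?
140.4686 keV (at θ = 180°)

The scattered photon has minimum energy when its wavelength is maximum, i.e., when the Compton shift Δλ = λ_C(1 − cos θ) is maximum. This occurs at θ = 180° (backscattering), giving Δλ_max = 2λ_C = 4.8526 pm.

Initial wavelength: λ₀ = hc/E₀ = 3.9739 pm
Maximum final wavelength: λ'_max = λ₀ + 2λ_C = 3.9739 + 4.8526 = 8.8265 pm
Minimum final energy: E'_min = hc/λ'_max = 140.4686 keV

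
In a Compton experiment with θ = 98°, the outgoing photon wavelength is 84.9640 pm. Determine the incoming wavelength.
82.2000 pm

From λ' = λ + Δλ, we have λ = λ' - Δλ

First calculate the Compton shift:
Δλ = λ_C(1 - cos θ)
Δλ = 2.4263 × (1 - cos(98°))
Δλ = 2.4263 × 1.1392
Δλ = 2.7640 pm

Initial wavelength:
λ = λ' - Δλ
λ = 84.9640 - 2.7640
λ = 82.2000 pm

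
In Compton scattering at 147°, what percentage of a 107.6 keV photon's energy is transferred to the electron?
0.2791 (or 27.91%)

Calculate initial and final photon energies:

Initial: E₀ = 107.6 keV → λ₀ = 11.5227 pm
Compton shift: Δλ = 4.4612 pm
Final wavelength: λ' = 15.9839 pm
Final energy: E' = 77.5683 keV

Fractional energy loss:
(E₀ - E')/E₀ = (107.6000 - 77.5683)/107.6000
= 30.0317/107.6000
= 0.2791
= 27.91%

(Intermediate values are shown rounded; full precision is carried through to the final answer.)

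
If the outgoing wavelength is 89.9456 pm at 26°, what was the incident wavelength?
89.7000 pm

From λ' = λ + Δλ, we have λ = λ' - Δλ

First calculate the Compton shift:
Δλ = λ_C(1 - cos θ)
Δλ = 2.4263 × (1 - cos(26°))
Δλ = 2.4263 × 0.1012
Δλ = 0.2456 pm

Initial wavelength:
λ = λ' - Δλ
λ = 89.9456 - 0.2456
λ = 89.7000 pm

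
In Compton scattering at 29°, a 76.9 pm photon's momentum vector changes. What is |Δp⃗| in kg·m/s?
4.3064e-24 kg·m/s

Photon momentum magnitude is p = h/λ.

Initial momentum:
p₀ = h/λ = 6.6261e-34/7.6900e-11 = 8.6165e-24 kg·m/s

After scattering:
λ' = λ + Δλ = 76.9 + 0.3042 = 77.2042 pm
p' = h/λ' = 6.6261e-34/7.7204e-11 = 8.5825e-24 kg·m/s

Momentum is a vector; the scattered photon's direction makes angle θ = 29° with the incident direction. The magnitude of the vector change Δp⃗ = p⃗₀ − p⃗' is found from the law of cosines:
|Δp⃗|² = p₀² + p'² − 2p₀p'cos θ
|Δp⃗|² = (8.6165e-24)² + (8.5825e-24)² − 2·8.6165e-24·8.5825e-24·cos(29°)
|Δp⃗| = 4.3064e-24 kg·m/s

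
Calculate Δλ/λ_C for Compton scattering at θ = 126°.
1.5878 λ_C

The Compton shift formula is:
Δλ = λ_C(1 - cos θ)

Dividing both sides by λ_C:
Δλ/λ_C = 1 - cos θ

For θ = 126°:
Δλ/λ_C = 1 - cos(126°)
Δλ/λ_C = 1 - -0.5878
Δλ/λ_C = 1.5878

This means the shift is 1.5878 × λ_C = 3.8525 pm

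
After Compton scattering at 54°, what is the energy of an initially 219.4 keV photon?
186.4083 keV

First convert energy to wavelength:
λ = hc/E, with hc ≈ 1239.842 keV·pm (i.e. 1239.842 eV·nm)

For E = 219.4 keV = 219400 eV:
λ = 1239.842 keV·pm / 219.4 keV
λ = 5.6511 pm

Calculate the Compton shift:
Δλ = λ_C(1 - cos(54°)) = 2.4263 × 0.4122
Δλ = 1.0002 pm

Final wavelength:
λ' = 5.6511 + 1.0002 = 6.6512 pm

Final energy:
E' = hc/λ' = 1239.842 / 6.6512 = 186.4083 keV

(Intermediate values are shown rounded; full precision is carried through to the final answer.)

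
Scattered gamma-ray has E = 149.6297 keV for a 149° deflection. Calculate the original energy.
328.0001 keV

Convert final energy to wavelength (hc ≈ 1239.842 keV·pm):
λ' = hc/E' = 1239.842 / 149.6297 = 8.2861 pm

Calculate the Compton shift:
Δλ = λ_C(1 - cos(149°))
Δλ = 2.4263 × (1 - cos(149°))
Δλ = 4.5061 pm

Initial wavelength:
λ = λ' - Δλ = 8.2861 - 4.5061 = 3.7800 pm

Initial energy:
E = hc/λ = 1239.842 / 3.7800 = 328.0001 keV

(Intermediate values are shown rounded; full precision is carried through to the final answer.)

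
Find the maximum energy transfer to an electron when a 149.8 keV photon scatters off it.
55.3666 keV

Maximum energy transfer occurs at θ = 180° (backscattering).

Initial photon: E₀ = 149.8 keV → λ₀ = 8.2766 pm

Maximum Compton shift (at 180°):
Δλ_max = 2λ_C = 2 × 2.4263 = 4.8526 pm

Final wavelength:
λ' = 8.2766 + 4.8526 = 13.1293 pm

Minimum photon energy (maximum energy to electron):
E'_min = hc/λ' = 94.4334 keV

Maximum electron kinetic energy:
K_max = E₀ - E'_min = 149.8000 - 94.4334 = 55.3666 keV

(Intermediate values are shown rounded; full precision is carried through to the final answer.)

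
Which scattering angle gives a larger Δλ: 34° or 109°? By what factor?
109° produces the larger shift by a factor of 7.754

Calculate both shifts using Δλ = λ_C(1 - cos θ):

For θ₁ = 34°:
Δλ₁ = 2.4263 × (1 - cos(34°))
Δλ₁ = 2.4263 × 0.1710
Δλ₁ = 0.4148 pm

For θ₂ = 109°:
Δλ₂ = 2.4263 × (1 - cos(109°))
Δλ₂ = 2.4263 × 1.3256
Δλ₂ = 3.2162 pm

The 109° angle produces the larger shift.
Ratio: 3.2162/0.4148 = 7.754

(Intermediate values are shown rounded; full precision is carried through to the final answer.)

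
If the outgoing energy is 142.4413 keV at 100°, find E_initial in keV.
211.7001 keV

Convert final energy to wavelength (hc ≈ 1239.842 keV·pm):
λ' = hc/E' = 1239.842 / 142.4413 = 8.7042 pm

Calculate the Compton shift:
Δλ = λ_C(1 - cos(100°))
Δλ = 2.4263 × (1 - cos(100°))
Δλ = 2.8476 pm

Initial wavelength:
λ = λ' - Δλ = 8.7042 - 2.8476 = 5.8566 pm

Initial energy:
E = hc/λ = 1239.842 / 5.8566 = 211.7001 keV

(Intermediate values are shown rounded; full precision is carried through to the final answer.)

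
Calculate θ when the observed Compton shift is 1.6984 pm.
72.54°

From the Compton formula Δλ = λ_C(1 - cos θ), we can solve for θ:

cos θ = 1 - Δλ/λ_C

Given:
- Δλ = 1.6984 pm
- λ_C = h/(m_e·c) ≈ 2.42631024 pm

cos θ = 1 - 1.6984/2.42631024
cos θ = 1 - 0.699993
cos θ = 0.300007

θ = arccos(0.300007)
θ = 72.54°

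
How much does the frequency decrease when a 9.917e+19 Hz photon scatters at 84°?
4.147e+19 Hz (decrease)

Convert frequency to wavelength (c = 299792458 m/s):
λ₀ = c/f₀ = 299792458/9.917e+19 = 3.0230156e-12 m = 3.0230 pm

Calculate Compton shift:
Δλ = λ_C(1 - cos(84°)) = 2.1727 pm

Final wavelength:
λ' = λ₀ + Δλ = 3.0230 + 2.1727 = 5.1957 pm

Final frequency:
f' = c/λ' = 299792458/5.1957074e-12 = 5.7700028e+19 Hz

Frequency shift (decrease):
Δf = f₀ - f' = 9.917e+19 - 5.7700028e+19 = 4.147e+19 Hz

(Intermediate values are shown rounded; full precision is carried through to the final answer.)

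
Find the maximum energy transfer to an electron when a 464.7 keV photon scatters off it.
299.8421 keV

Maximum energy transfer occurs at θ = 180° (backscattering).

Initial photon: E₀ = 464.7 keV → λ₀ = 2.6680 pm

Maximum Compton shift (at 180°):
Δλ_max = 2λ_C = 2 × 2.4263 = 4.8526 pm

Final wavelength:
λ' = 2.6680 + 4.8526 = 7.5207 pm

Minimum photon energy (maximum energy to electron):
E'_min = hc/λ' = 164.8579 keV

Maximum electron kinetic energy:
K_max = E₀ - E'_min = 464.7000 - 164.8579 = 299.8421 keV

(Intermediate values are shown rounded; full precision is carried through to the final answer.)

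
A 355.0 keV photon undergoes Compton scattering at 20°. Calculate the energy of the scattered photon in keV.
340.7248 keV

First convert energy to wavelength:
λ = hc/E, with hc ≈ 1239.842 keV·pm (i.e. 1239.842 eV·nm)

For E = 355.0 keV = 355000 eV:
λ = 1239.842 keV·pm / 355.0 keV
λ = 3.4925 pm

Calculate the Compton shift:
Δλ = λ_C(1 - cos(20°)) = 2.4263 × 0.0603
Δλ = 0.1463 pm

Final wavelength:
λ' = 3.4925 + 0.1463 = 3.6388 pm

Final energy:
E' = hc/λ' = 1239.842 / 3.6388 = 340.7248 keV

(Intermediate values are shown rounded; full precision is carried through to the final answer.)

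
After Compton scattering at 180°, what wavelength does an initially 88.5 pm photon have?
93.3526 pm

Using the Compton formula: λ' = λ + λ_C(1 − cos θ)

For θ = 180°, cos θ = -1 (exact) = -1.0000, so:
1 − cos 180° = 1 − (-1) = 2.0000

Δλ = λ_C × 2.0000 = 2.4263 × 2.0000 = 4.8526 pm

λ' = 88.5 + 4.8526 = 93.3526 pm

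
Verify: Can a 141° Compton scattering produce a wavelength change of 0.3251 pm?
No, inconsistent

Calculate the expected shift for θ = 141°:

Δλ_expected = λ_C(1 - cos(141°))
Δλ_expected = 2.4263 × (1 - cos(141°))
Δλ_expected = 2.4263 × 1.7771
Δλ_expected = 4.3119 pm

Given shift: 0.3251 pm
Expected shift: 4.3119 pm
Difference: 3.9868 pm

The values do not match. The given shift corresponds to θ ≈ 30.0°, not 141°.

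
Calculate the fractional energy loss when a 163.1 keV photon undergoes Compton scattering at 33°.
0.0490 (or 4.90%)

Calculate initial and final photon energies:

Initial: E₀ = 163.1 keV → λ₀ = 7.6017 pm
Compton shift: Δλ = 0.3914 pm
Final wavelength: λ' = 7.9932 pm
Final energy: E' = 155.1128 keV

Fractional energy loss:
(E₀ - E')/E₀ = (163.1000 - 155.1128)/163.1000
= 7.9872/163.1000
= 0.0490
= 4.90%

(Intermediate values are shown rounded; full precision is carried through to the final answer.)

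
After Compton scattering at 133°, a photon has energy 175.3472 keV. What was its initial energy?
414.6999 keV

Convert final energy to wavelength (hc ≈ 1239.842 keV·pm):
λ' = hc/E' = 1239.842 / 175.3472 = 7.0708 pm

Calculate the Compton shift:
Δλ = λ_C(1 - cos(133°))
Δλ = 2.4263 × (1 - cos(133°))
Δλ = 4.0810 pm

Initial wavelength:
λ = λ' - Δλ = 7.0708 - 4.0810 = 2.9897 pm

Initial energy:
E = hc/λ = 1239.842 / 2.9897 = 414.6999 keV

(Intermediate values are shown rounded; full precision is carried through to the final answer.)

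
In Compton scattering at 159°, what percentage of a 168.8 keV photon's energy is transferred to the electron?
0.3898 (or 38.98%)

Calculate initial and final photon energies:

Initial: E₀ = 168.8 keV → λ₀ = 7.3450 pm
Compton shift: Δλ = 4.6915 pm
Final wavelength: λ' = 12.0365 pm
Final energy: E' = 103.0068 keV

Fractional energy loss:
(E₀ - E')/E₀ = (168.8000 - 103.0068)/168.8000
= 65.7932/168.8000
= 0.3898
= 38.98%

(Intermediate values are shown rounded; full precision is carried through to the final answer.)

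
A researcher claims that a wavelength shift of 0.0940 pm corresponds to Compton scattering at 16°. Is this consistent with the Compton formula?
Yes, consistent

Calculate the expected shift for θ = 16°:

Δλ_expected = λ_C(1 - cos(16°))
Δλ_expected = 2.4263 × (1 - cos(16°))
Δλ_expected = 2.4263 × 0.0387
Δλ_expected = 0.0940 pm

Given shift: 0.0940 pm
Expected shift: 0.0940 pm
Difference: 0.0000 pm

The values match. This is consistent with Compton scattering at the stated angle.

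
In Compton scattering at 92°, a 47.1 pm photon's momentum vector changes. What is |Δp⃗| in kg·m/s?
1.9733e-23 kg·m/s

Photon momentum magnitude is p = h/λ.

Initial momentum:
p₀ = h/λ = 6.6261e-34/4.7100e-11 = 1.4068e-23 kg·m/s

After scattering:
λ' = λ + Δλ = 47.1 + 2.5110 = 49.6110 pm
p' = h/λ' = 6.6261e-34/4.9611e-11 = 1.3356e-23 kg·m/s

Momentum is a vector; the scattered photon's direction makes angle θ = 92° with the incident direction. The magnitude of the vector change Δp⃗ = p⃗₀ − p⃗' is found from the law of cosines:
|Δp⃗|² = p₀² + p'² − 2p₀p'cos θ
|Δp⃗|² = (1.4068e-23)² + (1.3356e-23)² − 2·1.4068e-23·1.3356e-23·cos(92°)
|Δp⃗| = 1.9733e-23 kg·m/s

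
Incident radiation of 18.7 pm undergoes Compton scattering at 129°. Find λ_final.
22.6532 pm

Using the Compton scattering formula:
λ' = λ + Δλ = λ + λ_C(1 - cos θ)

Given:
- Initial wavelength λ = 18.7 pm
- Scattering angle θ = 129°
- Compton wavelength λ_C ≈ 2.4263 pm

Calculate the shift:
Δλ = 2.4263 × (1 - cos(129°))
Δλ = 2.4263 × 1.6293
Δλ = 3.9532 pm

Final wavelength:
λ' = 18.7 + 3.9532 = 22.6532 pm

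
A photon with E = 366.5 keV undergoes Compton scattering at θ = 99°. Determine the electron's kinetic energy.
166.1634 keV

By energy conservation: K_e = E_initial - E_final

First find the scattered photon energy:
Initial wavelength: λ = hc/E = 3.3829 pm
Compton shift: Δλ = λ_C(1 - cos(99°)) = 2.8059 pm
Final wavelength: λ' = 3.3829 + 2.8059 = 6.1888 pm
Final photon energy: E' = hc/λ' = 200.3366 keV

Electron kinetic energy:
K_e = E - E' = 366.5000 - 200.3366 = 166.1634 keV

(Intermediate values are shown rounded; full precision is carried through to the final answer.)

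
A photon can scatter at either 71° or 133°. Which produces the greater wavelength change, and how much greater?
133° produces the larger shift by a factor of 2.494

Calculate both shifts using Δλ = λ_C(1 - cos θ):

For θ₁ = 71°:
Δλ₁ = 2.4263 × (1 - cos(71°))
Δλ₁ = 2.4263 × 0.6744
Δλ₁ = 1.6364 pm

For θ₂ = 133°:
Δλ₂ = 2.4263 × (1 - cos(133°))
Δλ₂ = 2.4263 × 1.6820
Δλ₂ = 4.0810 pm

The 133° angle produces the larger shift.
Ratio: 4.0810/1.6364 = 2.494

(Intermediate values are shown rounded; full precision is carried through to the final answer.)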